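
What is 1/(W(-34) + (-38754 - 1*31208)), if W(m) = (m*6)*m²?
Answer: -1/305786 ≈ -3.2703e-6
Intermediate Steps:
W(m) = 6*m³ (W(m) = (6*m)*m² = 6*m³)
1/(W(-34) + (-38754 - 1*31208)) = 1/(6*(-34)³ + (-38754 - 1*31208)) = 1/(6*(-39304) + (-38754 - 31208)) = 1/(-235824 - 69962) = 1/(-305786) = -1/305786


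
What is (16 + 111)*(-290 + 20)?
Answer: -34290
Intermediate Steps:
(16 + 111)*(-290 + 20) = 127*(-270) = -34290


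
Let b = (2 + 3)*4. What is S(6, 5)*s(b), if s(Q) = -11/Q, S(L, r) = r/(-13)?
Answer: 11/52 ≈ 0.21154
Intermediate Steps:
S(L, r) = -r/13 (S(L, r) = r*(-1/13) = -r/13)
b = 20 (b = 5*4 = 20)
S(6, 5)*s(b) = (-1/13*5)*(-11/20) = -(-55)/(13*20) = -5/13*(-11/20) = 11/52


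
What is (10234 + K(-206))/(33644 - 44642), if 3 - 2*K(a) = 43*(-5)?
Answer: -10343/10998 ≈ -0.94044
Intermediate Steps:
K(a) = 109 (K(a) = 3/2 - 43*(-5)/2 = 3/2 - 1/2*(-215) = 3/2 + 215/2 = 109)
(10234 + K(-206))/(33644 - 44642) = (10234 + 109)/(33644 - 44642) = 10343/(-10998) = 10343*(-1/10998) = -10343/10998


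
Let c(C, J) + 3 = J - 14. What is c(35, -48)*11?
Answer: -715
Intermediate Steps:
c(C, J) = -17 + J (c(C, J) = -3 + (J - 14) = -3 + (-14 + J) = -17 + J)
c(35, -48)*11 = (-17 - 48)*11 = -65*11 = -715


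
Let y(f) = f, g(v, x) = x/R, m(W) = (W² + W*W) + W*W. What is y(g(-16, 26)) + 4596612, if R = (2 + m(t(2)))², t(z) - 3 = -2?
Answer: 114915326/25 ≈ 4.5966e+6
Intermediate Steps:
t(z) = 1 (t(z) = 3 - 2 = 1)
m(W) = 3*W² (m(W) = (W² + W²) + W² = 2*W² + W² = 3*W²)
R = 25 (R = (2 + 3*1²)² = (2 + 3*1)² = (2 + 3)² = 5² = 25)
g(v, x) = x/25
y(g(-16, 26)) + 4596612 = (1/25)*26 + 4596612 = 26/25 + 4596612 = 114915326/25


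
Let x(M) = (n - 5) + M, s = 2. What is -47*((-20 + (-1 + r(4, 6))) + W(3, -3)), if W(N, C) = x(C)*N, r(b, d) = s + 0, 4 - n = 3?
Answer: 1880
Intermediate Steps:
n = 1 (n = 4 - 1*3 = 4 - 3 = 1)
r(b, d) = 2 (r(b, d) = 2 + 0 = 2)
x(M) = -4 + M (x(M) = (1 - 5) + M = -4 + M)
W(N, C) = N*(-4 + C) (W(N, C) = (-4 + C)*N = N*(-4 + C))
-47*((-20 + (-1 + r(4, 6))) + W(3, -3)) = -47*((-20 + (-1 + 2)) + 3*(-4 - 3)) = -47*((-20 + 1) + 3*(-7)) = -47*(-19 - 21) = -47*(-40) = 1880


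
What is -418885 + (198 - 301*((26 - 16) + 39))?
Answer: -433436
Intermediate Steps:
-418885 + (198 - 301*((26 - 16) + 39)) = -418885 + (198 - 301*(10 + 39)) = -418885 + (198 - 301*49) = -418885 + (198 - 14749) = -418885 - 14551 = -433436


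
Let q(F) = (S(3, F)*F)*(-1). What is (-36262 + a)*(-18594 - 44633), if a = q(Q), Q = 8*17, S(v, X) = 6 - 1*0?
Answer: 2344330706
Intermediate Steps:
S(v, X) = 6 (S(v, X) = 6 + 0 = 6)
Q = 136
q(F) = -6*F (q(F) = (6*F)*(-1) = -6*F)
a = -816 (a = -6*136 = -816)
(-36262 + a)*(-18594 - 44633) = (-36262 - 816)*(-18594 - 44633) = -37078*(-63227) = 2344330706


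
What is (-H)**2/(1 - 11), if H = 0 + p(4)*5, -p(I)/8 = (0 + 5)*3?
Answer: -36000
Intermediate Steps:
p(I) = -120 (p(I) = -8*(0 + 5)*3 = -40*3 = -8*15 = -120)
H = -600 (H = 0 - 120*5 = 0 - 600 = -600)
(-H)**2/(1 - 11) = (-1*(-600))**2/(1 - 11) = 600**2/(-10) = 360000*(-1/10) = -36000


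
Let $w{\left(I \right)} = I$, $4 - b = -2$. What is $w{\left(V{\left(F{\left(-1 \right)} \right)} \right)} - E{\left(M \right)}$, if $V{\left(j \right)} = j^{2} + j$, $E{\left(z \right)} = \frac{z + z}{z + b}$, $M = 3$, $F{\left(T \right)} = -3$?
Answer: $\frac{16}{3} \approx 5.3333$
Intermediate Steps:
$b = 6$ ($b = 4 - -2 = 4 + 2 = 6$)
$E{\left(z \right)} = \frac{2 z}{6 + z}$ ($E{\left(z \right)} = \frac{z + z}{z + 6} = \frac{2 z}{6 + z}$)
$V{\left(j \right)} = j + j^{2}$
$w{\left(V{\left(F{\left(-1 \right)} \right)} \right)} - E{\left(M \right)} = - 3 \left(1 - 3\right) - 2 \cdot 3 \frac{1}{6 + 3} = \left(-3\right) \left(-2\right) - 2 \cdot 3 \cdot \frac{1}{9} = 6 - 2 \cdot 3 \cdot \frac{1}{9} = 6 - \frac{2}{3} = \frac{16}{3}$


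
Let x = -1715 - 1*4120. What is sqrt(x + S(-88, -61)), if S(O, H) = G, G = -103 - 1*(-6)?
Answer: 2*I*sqrt(1483) ≈ 77.02*I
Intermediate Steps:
G = -97 (G = -103 + 6 = -97)
S(O, H) = -97
x = -5835 (x = -1715 - 4120 = -5835)
sqrt(x + S(-88, -61)) = sqrt(-5835 - 97) = sqrt(-5932) = 2*I*sqrt(1483)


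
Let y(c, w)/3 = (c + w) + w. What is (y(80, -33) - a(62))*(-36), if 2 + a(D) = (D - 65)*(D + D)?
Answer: -14976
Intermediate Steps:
y(c, w) = 3*c + 6*w (y(c, w) = 3*((c + w) + w) = 3*(c + 2*w) = 3*c + 6*w)
a(D) = -2 + 2*D*(-65 + D) (a(D) = -2 + (D - 65)*(D + D) = -2 + (-65 + D)*(2*D) = -2 + 2*D*(-65 + D))
(y(80, -33) - a(62))*(-36) = ((3*80 + 6*(-33)) - (-2 - 130*62 + 2*62²))*(-36) = ((240 - 198) - (-2 - 8060 + 2*3844))*(-36) = (42 - (-2 - 8060 + 7688))*(-36) = (42 - 1*(-374))*(-36) = (42 + 374)*(-36) = 416*(-36) = -14976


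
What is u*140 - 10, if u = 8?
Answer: 1110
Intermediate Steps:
u*140 - 10 = 8*140 - 10 = 1120 - 10 = 1110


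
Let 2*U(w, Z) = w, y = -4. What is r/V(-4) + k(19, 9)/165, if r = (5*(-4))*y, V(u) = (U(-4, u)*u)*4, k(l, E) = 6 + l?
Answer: 175/66 ≈ 2.6515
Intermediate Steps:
U(w, Z) = w/2
V(u) = -8*u (V(u) = (((1/2)*(-4))*u)*4 = -2*u*4 = -8*u)
r = 80 (r = (5*(-4))*(-4) = -20*(-4) = 80)
r/V(-4) + k(19, 9)/165 = 80/((-8*(-4))) + (6 + 19)/165 = 80/32 + 25*(1/165) = 80*(1/32) + 5/33 = 5/2 + 5/33 = 175/66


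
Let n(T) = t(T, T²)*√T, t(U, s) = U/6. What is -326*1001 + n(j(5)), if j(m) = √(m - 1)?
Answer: -326326 + √2/3 ≈ -3.2633e+5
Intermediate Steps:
t(U, s) = U/6 (t(U, s) = U*(⅙) = U/6)
j(m) = √(-1 + m)
n(T) = T^(3/2)/6 (n(T) = (T/6)*√T = T^(3/2)/6)
-326*1001 + n(j(5)) = -326*1001 + (√(-1 + 5))^(3/2)/6 = -326326 + (√4)^(3/2)/6 = -326326 + 2^(3/2)/6 = -326326 + (2*√2)/6 = -326326 + √2/3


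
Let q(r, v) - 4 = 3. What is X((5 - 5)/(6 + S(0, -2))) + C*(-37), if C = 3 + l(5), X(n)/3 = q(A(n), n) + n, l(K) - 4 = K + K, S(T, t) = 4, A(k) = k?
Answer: -608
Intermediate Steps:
l(K) = 4 + 2*K (l(K) = 4 + (K + K) = 4 + 2*K)
q(r, v) = 7 (q(r, v) = 4 + 3 = 7)
X(n) = 21 + 3*n (X(n) = 3*(7 + n) = 21 + 3*n)
C = 17 (C = 3 + (4 + 2*5) = 3 + (4 + 10) = 3 + 14 = 17)
X((5 - 5)/(6 + S(0, -2))) + C*(-37) = (21 + 3*((5 - 5)/(6 + 4))) + 17*(-37) = (21 + 3*(0/10)) - 629 = (21 + 3*(0*(1/10))) - 629 = (21 + 3*0) - 629 = (21 + 0) - 629 = 21 - 629 = -608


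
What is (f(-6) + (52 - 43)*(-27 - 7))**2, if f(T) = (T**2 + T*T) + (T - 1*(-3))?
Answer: 56169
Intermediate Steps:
f(T) = 3 + T + 2*T**2 (f(T) = (T**2 + T**2) + (T + 3) = 2*T**2 + (3 + T) = 3 + T + 2*T**2)
(f(-6) + (52 - 43)*(-27 - 7))**2 = ((3 - 6 + 2*(-6)**2) + (52 - 43)*(-27 - 7))**2 = ((3 - 6 + 2*36) + 9*(-34))**2 = ((3 - 6 + 72) - 306)**2 = (69 - 306)**2 = (-237)**2 = 56169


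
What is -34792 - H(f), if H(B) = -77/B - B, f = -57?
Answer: -1986470/57 ≈ -34850.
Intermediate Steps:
H(B) = -B - 77/B
-34792 - H(f) = -34792 - (-1*(-57) - 77/(-57)) = -34792 - (57 - 77*(-1/57)) = -34792 - (57 + 77/57) = -34792 - 1*3326/57 = -34792 - 3326/57 = -1986470/57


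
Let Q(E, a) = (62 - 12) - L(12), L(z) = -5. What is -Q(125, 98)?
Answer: -55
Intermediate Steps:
Q(E, a) = 55 (Q(E, a) = (62 - 12) - 1*(-5) = 50 + 5 = 55)
-Q(125, 98) = -1*55 = -55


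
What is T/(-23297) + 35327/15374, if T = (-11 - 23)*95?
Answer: 872671139/358168078 ≈ 2.4365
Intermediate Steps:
T = -3230 (T = -34*95 = -3230)
T/(-23297) + 35327/15374 = -3230/(-23297) + 35327/15374 = -3230*(-1/23297) + 35327*(1/15374) = 3230/23297 + 35327/15374 = 872671139/358168078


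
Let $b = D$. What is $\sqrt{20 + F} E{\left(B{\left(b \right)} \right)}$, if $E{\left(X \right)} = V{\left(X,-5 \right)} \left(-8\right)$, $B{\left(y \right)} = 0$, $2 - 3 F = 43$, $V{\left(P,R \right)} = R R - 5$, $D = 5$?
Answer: $- \frac{160 \sqrt{57}}{3} \approx -402.66$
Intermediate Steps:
$b = 5$
$V{\left(P,R \right)} = -5 + R^{2}$ ($V{\left(P,R \right)} = R^{2} - 5 = -5 + R^{2}$)
$F = - \frac{41}{3}$ ($F = \frac{2}{3} - \frac{43}{3} = - \frac{41}{3} \approx -13.667$)
$E{\left(X \right)} = -160$ ($E{\left(X \right)} = \left(-5 + \left(-5\right)^{2}\right) \left(-8\right) = \left(-5 + 25\right) \left(-8\right) = 20 \left(-8\right) = -160$)
$\sqrt{20 + F} E{\left(B{\left(b \right)} \right)} = \sqrt{20 - \frac{41}{3}} \left(-160\right) = \sqrt{\frac{19}{3}} \left(-160\right) = \frac{\sqrt{57}}{3} \left(-160\right) = - \frac{160 \sqrt{57}}{3}$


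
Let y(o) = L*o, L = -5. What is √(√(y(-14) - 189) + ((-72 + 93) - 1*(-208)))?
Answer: √(229 + I*√119) ≈ 15.137 + 0.36033*I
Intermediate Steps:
y(o) = -5*o
√(√(y(-14) - 189) + ((-72 + 93) - 1*(-208))) = √(√(-5*(-14) - 189) + ((-72 + 93) - 1*(-208))) = √(√(70 - 189) + (21 + 208)) = √(√(-119) + 229) = √(I*√119 + 229) = √(229 + I*√119)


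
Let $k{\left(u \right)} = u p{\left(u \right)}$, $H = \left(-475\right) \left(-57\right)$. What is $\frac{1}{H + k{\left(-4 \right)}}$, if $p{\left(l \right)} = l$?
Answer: $\frac{1}{27091} \approx 3.6913 \cdot 10^{-5}$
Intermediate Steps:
$H = 27075$
$k{\left(u \right)} = u^{2}$ ($k{\left(u \right)} = u u = u^{2}$)
$\frac{1}{H + k{\left(-4 \right)}} = \frac{1}{27075 + \left(-4\right)^{2}} = \frac{1}{27075 + 16} = \frac{1}{27091}$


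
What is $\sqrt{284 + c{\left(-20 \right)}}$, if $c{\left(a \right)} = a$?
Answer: $2 \sqrt{66} \approx 16.248$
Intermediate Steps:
$\sqrt{284 + c{\left(-20 \right)}} = \sqrt{284 - 20} = \sqrt{264} = 2 \sqrt{66}$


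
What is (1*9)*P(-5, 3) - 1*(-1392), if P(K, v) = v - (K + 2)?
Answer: 1446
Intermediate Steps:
P(K, v) = -2 + v - K (P(K, v) = v - (2 + K) = v + (-2 - K) = -2 + v - K)
(1*9)*P(-5, 3) - 1*(-1392) = (1*9)*(-2 + 3 - 1*(-5)) - 1*(-1392) = 9*(-2 + 3 + 5) + 1392 = 9*6 + 1392 = 54 + 1392 = 1446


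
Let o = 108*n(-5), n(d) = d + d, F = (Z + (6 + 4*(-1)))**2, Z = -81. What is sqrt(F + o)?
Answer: sqrt(5161) ≈ 71.840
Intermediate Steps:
F = 6241 (F = (-81 + (6 + 4*(-1)))**2 = (-81 + (6 - 4))**2 = (-81 + 2)**2 = (-79)**2 = 6241)
n(d) = 2*d
o = -1080 (o = 108*(2*(-5)) = 108*(-10) = -1080)
sqrt(F + o) = sqrt(6241 - 1080) = sqrt(5161)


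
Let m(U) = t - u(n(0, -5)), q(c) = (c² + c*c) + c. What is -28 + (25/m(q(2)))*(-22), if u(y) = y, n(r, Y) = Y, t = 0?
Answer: -138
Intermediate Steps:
q(c) = c + 2*c² (q(c) = (c² + c²) + c = 2*c² + c = c + 2*c²)
m(U) = 5 (m(U) = 0 - 1*(-5) = 0 + 5 = 5)
-28 + (25/m(q(2)))*(-22) = -28 + (25/5)*(-22) = -28 + (25*(⅕))*(-22) = -28 + 5*(-22) = -28 - 110 = -138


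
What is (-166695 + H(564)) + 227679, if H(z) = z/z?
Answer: 60985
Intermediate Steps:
H(z) = 1
(-166695 + H(564)) + 227679 = (-166695 + 1) + 227679 = -166694 + 227679 = 60985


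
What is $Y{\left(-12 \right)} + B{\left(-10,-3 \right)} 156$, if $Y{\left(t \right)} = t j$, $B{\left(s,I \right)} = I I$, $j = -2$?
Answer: $1428$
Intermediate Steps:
$B{\left(s,I \right)} = I^{2}$
$Y{\left(t \right)} = - 2 t$ ($Y{\left(t \right)} = t \left(-2\right) = - 2 t$)
$Y{\left(-12 \right)} + B{\left(-10,-3 \right)} 156 = \left(-2\right) \left(-12\right) + \left(-3\right)^{2} \cdot 156 = 24 + 9 \cdot 156 = 24 + 1404 = 1428$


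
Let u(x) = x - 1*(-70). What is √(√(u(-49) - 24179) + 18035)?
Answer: √(18035 + I*√24158) ≈ 134.3 + 0.5787*I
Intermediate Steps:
u(x) = 70 + x (u(x) = x + 70 = 70 + x)
√(√(u(-49) - 24179) + 18035) = √(√((70 - 49) - 24179) + 18035) = √(√(21 - 24179) + 18035) = √(√(-24158) + 18035) = √(I*√24158 + 18035) = √(18035 + I*√24158)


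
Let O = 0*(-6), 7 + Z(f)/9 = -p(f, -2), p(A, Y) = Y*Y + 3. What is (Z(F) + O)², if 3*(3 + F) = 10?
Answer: 15876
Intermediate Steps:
F = ⅓ (F = -3 + (⅓)*10 = -3 + 10/3 = ⅓ ≈ 0.33333)
p(A, Y) = 3 + Y² (p(A, Y) = Y² + 3 = 3 + Y²)
Z(f) = -126 (Z(f) = -63 + 9*(-(3 + (-2)²)) = -63 + 9*(-(3 + 4)) = -63 + 9*(-1*7) = -63 + 9*(-7) = -63 - 63 = -126)
O = 0
(Z(F) + O)² = (-126 + 0)² = (-126)² = 15876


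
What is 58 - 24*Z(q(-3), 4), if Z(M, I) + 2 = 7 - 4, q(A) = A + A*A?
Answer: 34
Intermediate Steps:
q(A) = A + A**2
Z(M, I) = 1 (Z(M, I) = -2 + (7 - 4) = -2 + 3 = 1)
58 - 24*Z(q(-3), 4) = 58 - 24*1 = 58 - 24 = 34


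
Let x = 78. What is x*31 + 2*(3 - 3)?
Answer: 2418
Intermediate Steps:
x*31 + 2*(3 - 3) = 78*31 + 2*(3 - 3) = 2418 + 2*0 = 2418 + 0 = 2418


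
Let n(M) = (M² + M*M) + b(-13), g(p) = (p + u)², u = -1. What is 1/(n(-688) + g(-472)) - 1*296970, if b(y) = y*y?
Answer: -347628924419/1170586 ≈ -2.9697e+5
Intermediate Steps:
b(y) = y²
g(p) = (-1 + p)² (g(p) = (p - 1)² = (-1 + p)²)
n(M) = 169 + 2*M² (n(M) = (M² + M*M) + (-13)² = (M² + M²) + 169 = 2*M² + 169 = 169 + 2*M²)
1/(n(-688) + g(-472)) - 1*296970 = 1/((169 + 2*(-688)²) + (-1 - 472)²) - 1*296970 = 1/((169 + 2*473344) + (-473)²) - 296970 = 1/((169 + 946688) + 223729) - 296970 = 1/(946857 + 223729) - 296970 = 1/1170586 - 296970 = -347628924419/1170586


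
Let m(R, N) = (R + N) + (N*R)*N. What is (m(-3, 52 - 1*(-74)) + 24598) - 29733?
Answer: -52640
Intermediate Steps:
m(R, N) = N + R + R*N**2 (m(R, N) = (N + R) + R*N**2 = N + R + R*N**2)
(m(-3, 52 - 1*(-74)) + 24598) - 29733 = (((52 - 1*(-74)) - 3 - 3*(52 - 1*(-74))**2) + 24598) - 29733 = (((52 + 74) - 3 - 3*(52 + 74)**2) + 24598) - 29733 = ((126 - 3 - 3*126**2) + 24598) - 29733 = ((126 - 3 - 3*15876) + 24598) - 29733 = ((126 - 3 - 47628) + 24598) - 29733 = (-47505 + 24598) - 29733 = -22907 - 29733 = -52640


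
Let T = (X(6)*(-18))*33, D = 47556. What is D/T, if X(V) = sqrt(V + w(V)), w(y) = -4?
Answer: -1321*sqrt(2)/33 ≈ -56.611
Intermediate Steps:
X(V) = sqrt(-4 + V) (X(V) = sqrt(V - 4) = sqrt(-4 + V))
T = -594*sqrt(2) (T = (sqrt(-4 + 6)*(-18))*33 = (sqrt(2)*(-18))*33 = -18*sqrt(2)*33 = -594*sqrt(2) ≈ -840.04)
D/T = 47556/((-594*sqrt(2))) = 47556*(-sqrt(2)/1188) = -1321*sqrt(2)/33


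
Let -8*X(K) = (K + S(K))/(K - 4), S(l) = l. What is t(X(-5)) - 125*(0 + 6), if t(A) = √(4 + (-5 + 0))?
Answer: -750 + I ≈ -750.0 + 1.0*I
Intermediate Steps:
X(K) = -K/(4*(-4 + K)) (X(K) = -(K + K)/(8*(K - 4)) = -2*K/(8*(-4 + K)) = -K/(4*(-4 + K)))
t(A) = I (t(A) = √(4 - 5) = √(-1) = I)
t(X(-5)) - 125*(0 + 6) = I - 125*(0 + 6) = I - 125*6 = I - 750 = -750 + I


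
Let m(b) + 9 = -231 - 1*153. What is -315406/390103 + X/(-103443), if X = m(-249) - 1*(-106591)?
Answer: -364801484/198785343 ≈ -1.8352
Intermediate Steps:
m(b) = -393 (m(b) = -9 + (-231 - 1*153) = -9 + (-231 - 153) = -9 - 384 = -393)
X = 106198 (X = -393 - 1*(-106591) = -393 + 106591 = 106198)
-315406/390103 + X/(-103443) = -315406/390103 + 106198/(-103443) = -315406*1/390103 + 106198*(-1/103443) = -45058/55729 - 3662/3567 = -364801484/198785343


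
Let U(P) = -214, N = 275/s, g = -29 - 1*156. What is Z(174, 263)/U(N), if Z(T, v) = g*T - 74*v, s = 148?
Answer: 25826/107 ≈ 241.36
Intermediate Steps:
g = -185 (g = -29 - 156 = -185)
Z(T, v) = -185*T - 74*v
N = 275/148 ≈ 1.8581
Z(174, 263)/U(N) = (-185*174 - 74*263)/(-214) = (-32190 - 19462)*(-1/214) = -51652*(-1/214) = 25826/107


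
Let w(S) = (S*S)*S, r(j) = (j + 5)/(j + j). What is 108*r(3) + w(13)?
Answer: 2341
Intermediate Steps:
r(j) = (5 + j)/(2*j) (r(j) = (5 + j)/((2*j)) = (5 + j)*(1/(2*j)) = (5 + j)/(2*j))
w(S) = S³ (w(S) = S²*S = S³)
108*r(3) + w(13) = 108*((½)*(5 + 3)/3) + 13³ = 108*((½)*(⅓)*8) + 2197 = 108*(4/3) + 2197 = 144 + 2197 = 2341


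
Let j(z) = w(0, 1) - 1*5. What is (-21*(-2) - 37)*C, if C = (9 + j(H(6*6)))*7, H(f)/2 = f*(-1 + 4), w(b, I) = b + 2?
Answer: 210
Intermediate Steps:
w(b, I) = 2 + b
H(f) = 6*f (H(f) = 2*(f*(-1 + 4)) = 2*(f*3) = 2*(3*f) = 6*f)
j(z) = -3 (j(z) = (2 + 0) - 1*5 = 2 - 5 = -3)
C = 42 (C = (9 - 3)*7 = 6*7 = 42)
(-21*(-2) - 37)*C = (-21*(-2) - 37)*42 = (42 - 37)*42 = 5*42 = 210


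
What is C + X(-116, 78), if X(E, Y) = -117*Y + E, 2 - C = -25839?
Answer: 16599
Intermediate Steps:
C = 25841 (C = 2 - 1*(-25839) = 2 + 25839 = 25841)
X(E, Y) = E - 117*Y
C + X(-116, 78) = 25841 + (-116 - 117*78) = 25841 + (-116 - 9126) = 25841 - 9242 = 16599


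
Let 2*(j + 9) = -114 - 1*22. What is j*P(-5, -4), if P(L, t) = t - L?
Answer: -77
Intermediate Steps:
j = -77 (j = -9 + (-114 - 1*22)/2 = -9 + (-114 - 22)/2 = -9 + (1/2)*(-136) = -9 - 68 = -77)
j*P(-5, -4) = -77*(-4 - 1*(-5)) = -77*(-4 + 5) = -77*1 = -77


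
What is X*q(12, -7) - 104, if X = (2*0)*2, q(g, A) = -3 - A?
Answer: -104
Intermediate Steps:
X = 0 (X = 0*2 = 0)
X*q(12, -7) - 104 = 0*(-3 - 1*(-7)) - 104 = 0*(-3 + 7) - 104 = 0*4 - 104 = 0 - 104 = -104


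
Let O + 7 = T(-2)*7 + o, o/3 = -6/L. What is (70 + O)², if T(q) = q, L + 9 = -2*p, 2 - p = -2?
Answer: 724201/289 ≈ 2505.9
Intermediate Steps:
p = 4 (p = 2 - 1*(-2) = 2 + 2 = 4)
L = -17 (L = -9 - 2*4 = -9 - 8 = -17)
o = 18/17 (o = 3*(-6/(-17)) = 3*(-6*(-1/17)) = 3*(6/17) = 18/17 ≈ 1.0588)
O = -339/17 (O = -7 + (-2*7 + 18/17) = -7 + (-14 + 18/17) = -7 - 220/17 = -339/17 ≈ -19.941)
(70 + O)² = (70 - 339/17)² = (851/17)² = 724201/289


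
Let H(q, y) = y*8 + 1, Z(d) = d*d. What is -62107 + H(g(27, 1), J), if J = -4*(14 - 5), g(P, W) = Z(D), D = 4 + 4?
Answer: -62394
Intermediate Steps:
D = 8
Z(d) = d²
g(P, W) = 64 (g(P, W) = 8² = 64)
J = -36 (J = -4*9 = -36)
H(q, y) = 1 + 8*y (H(q, y) = 8*y + 1 = 1 + 8*y)
-62107 + H(g(27, 1), J) = -62107 + (1 + 8*(-36)) = -62107 + (1 - 288) = -62107 - 287 = -62394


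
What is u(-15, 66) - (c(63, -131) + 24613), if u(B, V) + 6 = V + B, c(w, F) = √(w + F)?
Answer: -24568 - 2*I*√17 ≈ -24568.0 - 8.2462*I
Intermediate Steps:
c(w, F) = √(F + w)
u(B, V) = -6 + B + V (u(B, V) = -6 + (V + B) = -6 + (B + V) = -6 + B + V)
u(-15, 66) - (c(63, -131) + 24613) = (-6 - 15 + 66) - (√(-131 + 63) + 24613) = 45 - (√(-68) + 24613) = 45 - (2*I*√17 + 24613) = 45 - (24613 + 2*I*√17) = 45 + (-24613 - 2*I*√17) = -24568 - 2*I*√17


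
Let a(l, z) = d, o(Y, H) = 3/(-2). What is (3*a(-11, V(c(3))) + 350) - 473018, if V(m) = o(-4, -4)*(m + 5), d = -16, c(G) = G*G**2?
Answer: -472716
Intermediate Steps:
o(Y, H) = -3/2 (o(Y, H) = 3*(-1/2) = -3/2)
c(G) = G**3
V(m) = -15/2 - 3*m/2 (V(m) = -3*(m + 5)/2 = -3*(5 + m)/2 = -15/2 - 3*m/2)
a(l, z) = -16
(3*a(-11, V(c(3))) + 350) - 473018 = (3*(-16) + 350) - 473018 = (-48 + 350) - 473018 = 302 - 473018 = -472716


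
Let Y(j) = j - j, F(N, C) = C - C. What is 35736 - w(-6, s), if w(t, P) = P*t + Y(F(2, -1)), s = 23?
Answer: 35874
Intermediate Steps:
F(N, C) = 0
Y(j) = 0
w(t, P) = P*t (w(t, P) = P*t + 0 = P*t)
35736 - w(-6, s) = 35736 - 23*(-6) = 35736 - 1*(-138) = 35736 + 138 = 35874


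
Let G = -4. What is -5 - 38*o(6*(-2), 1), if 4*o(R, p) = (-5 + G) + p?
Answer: 71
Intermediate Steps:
o(R, p) = -9/4 + p/4 (o(R, p) = ((-5 - 4) + p)/4 = (-9 + p)/4 = -9/4 + p/4)
-5 - 38*o(6*(-2), 1) = -5 - 38*(-9/4 + (¼)*1) = -5 - 38*(-9/4 + ¼) = -5 - 38*(-2) = -5 + 76 = 71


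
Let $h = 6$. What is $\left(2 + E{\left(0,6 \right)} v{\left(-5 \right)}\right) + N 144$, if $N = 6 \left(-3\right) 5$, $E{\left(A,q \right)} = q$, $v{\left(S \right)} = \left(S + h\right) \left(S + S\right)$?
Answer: $-13018$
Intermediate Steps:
$v{\left(S \right)} = 2 S \left(6 + S\right)$ ($v{\left(S \right)} = \left(S + 6\right) \left(S + S\right) = \left(6 + S\right) 2 S = 2 S \left(6 + S\right)$)
$N = -90$ ($N = \left(-18\right) 5 = -90$)
$\left(2 + E{\left(0,6 \right)} v{\left(-5 \right)}\right) + N 144 = \left(2 + 6 \cdot 2 \left(-5\right) \left(6 - 5\right)\right) - 12960 = \left(2 + 6 \cdot 2 \left(-5\right) 1\right) - 12960 = \left(2 + 6 \left(-10\right)\right) - 12960 = \left(2 - 60\right) - 12960 = -58 - 12960 = -13018$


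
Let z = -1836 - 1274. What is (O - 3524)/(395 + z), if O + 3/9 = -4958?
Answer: 25447/8145 ≈ 3.1242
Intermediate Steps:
O = -14875/3 (O = -⅓ - 4958 = -14875/3 ≈ -4958.3)
z = -3110
(O - 3524)/(395 + z) = (-14875/3 - 3524)/(395 - 3110) = -25447/3/(-2715) = -25447/3*(-1/2715) = 25447/8145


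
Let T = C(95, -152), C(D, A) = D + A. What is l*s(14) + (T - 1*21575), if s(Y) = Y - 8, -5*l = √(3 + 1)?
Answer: -108172/5 ≈ -21634.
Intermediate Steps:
C(D, A) = A + D
T = -57 (T = -152 + 95 = -57)
l = -⅖ (l = -√(3 + 1)/5 = -√4/5 = -⅕*2 = -⅖ ≈ -0.40000)
s(Y) = -8 + Y
l*s(14) + (T - 1*21575) = -2*(-8 + 14)/5 + (-57 - 1*21575) = -⅖*6 + (-57 - 21575) = -12/5 - 21632 = -108172/5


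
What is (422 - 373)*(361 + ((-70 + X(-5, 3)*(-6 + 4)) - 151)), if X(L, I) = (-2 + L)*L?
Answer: 3430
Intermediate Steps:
X(L, I) = L*(-2 + L)
(422 - 373)*(361 + ((-70 + X(-5, 3)*(-6 + 4)) - 151)) = (422 - 373)*(361 + ((-70 + (-5*(-2 - 5))*(-6 + 4)) - 151)) = 49*(361 + ((-70 - 5*(-7)*(-2)) - 151)) = 49*(361 + ((-70 + 35*(-2)) - 151)) = 49*(361 + ((-70 - 70) - 151)) = 49*(361 + (-140 - 151)) = 49*(361 - 291) = 49*70 = 3430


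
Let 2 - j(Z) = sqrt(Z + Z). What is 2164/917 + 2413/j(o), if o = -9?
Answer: 2236525/10087 + 7239*I*sqrt(2)/22 ≈ 221.72 + 465.34*I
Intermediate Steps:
j(Z) = 2 - sqrt(2)*sqrt(Z) (j(Z) = 2 - sqrt(Z + Z) = 2 - sqrt(2*Z) = 2 - sqrt(2)*sqrt(Z))
2164/917 + 2413/j(o) = 2164/917 + 2413/(2 - sqrt(2)*sqrt(-9)) = 2164*(1/917) + 2413/(2 - sqrt(2)*3*I) = 2164/917 + 2413/(2 - 3*I*sqrt(2))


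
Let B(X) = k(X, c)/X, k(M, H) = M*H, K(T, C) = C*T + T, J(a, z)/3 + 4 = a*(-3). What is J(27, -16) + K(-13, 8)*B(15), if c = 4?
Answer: -723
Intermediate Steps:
J(a, z) = -12 - 9*a (J(a, z) = -12 + 3*(a*(-3)) = -12 + 3*(-3*a) = -12 - 9*a)
K(T, C) = T + C*T
k(M, H) = H*M
B(X) = 4 (B(X) = (4*X)/X = 4)
J(27, -16) + K(-13, 8)*B(15) = (-12 - 9*27) - 13*(1 + 8)*4 = (-12 - 243) - 13*9*4 = -255 - 117*4 = -255 - 468 = -723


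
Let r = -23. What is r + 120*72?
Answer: 8617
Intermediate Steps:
r + 120*72 = -23 + 120*72 = -23 + 8640 = 8617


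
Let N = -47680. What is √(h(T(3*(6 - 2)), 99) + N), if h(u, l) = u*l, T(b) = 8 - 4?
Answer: 2*I*√11821 ≈ 217.45*I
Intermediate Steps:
T(b) = 4
h(u, l) = l*u
√(h(T(3*(6 - 2)), 99) + N) = √(99*4 - 47680) = √(396 - 47680) = √(-47284) = 2*I*√11821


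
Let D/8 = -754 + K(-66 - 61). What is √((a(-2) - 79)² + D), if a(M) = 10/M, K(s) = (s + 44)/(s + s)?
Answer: 2*√4139565/127 ≈ 32.041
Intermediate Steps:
K(s) = (44 + s)/(2*s) (K(s) = (44 + s)/((2*s)) = (44 + s)*(1/(2*s)) = (44 + s)/(2*s))
D = -765732/127 (D = 8*(-754 + (44 + (-66 - 61))/(2*(-66 - 61))) = 8*(-754 + (½)*(44 - 127)/(-127)) = 8*(-754 + (½)*(-1/127)*(-83)) = 8*(-754 + 83/254) = 8*(-191433/254) = -765732/127 ≈ -6029.4)
√((a(-2) - 79)² + D) = √((10/(-2) - 79)² - 765732/127) = √((10*(-½) - 79)² - 765732/127) = √((-5 - 79)² - 765732/127) = √((-84)² - 765732/127) = √(7056 - 765732/127) = √(130380/127) = 2*√4139565/127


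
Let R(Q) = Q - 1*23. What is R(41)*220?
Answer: 3960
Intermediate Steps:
R(Q) = -23 + Q (R(Q) = Q - 23 = -23 + Q)
R(41)*220 = (-23 + 41)*220 = 18*220 = 3960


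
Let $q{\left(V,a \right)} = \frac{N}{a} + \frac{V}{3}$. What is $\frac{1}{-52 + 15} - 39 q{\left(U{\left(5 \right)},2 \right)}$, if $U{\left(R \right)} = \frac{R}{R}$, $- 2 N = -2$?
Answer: $- \frac{2407}{74} \approx -32.527$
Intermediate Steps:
$N = 1$ ($N = \left(- \frac{1}{2}\right) \left(-2\right) = 1$)
$U{\left(R \right)} = 1$
$q{\left(V,a \right)} = \frac{1}{a} + \frac{V}{3}$ ($q{\left(V,a \right)} = 1 \frac{1}{a} + \frac{V}{3} = \frac{1}{a} + V \frac{1}{3} = \frac{1}{a} + \frac{V}{3}$)
$\frac{1}{-52 + 15} - 39 q{\left(U{\left(5 \right)},2 \right)} = \frac{1}{-52 + 15} - 39 \left(\frac{1}{2} + \frac{1}{3} \cdot 1\right) = \frac{1}{-37} - 39 \left(\frac{1}{2} + \frac{1}{3}\right) = - \frac{1}{37} - \frac{65}{2} = - \frac{2407}{74}$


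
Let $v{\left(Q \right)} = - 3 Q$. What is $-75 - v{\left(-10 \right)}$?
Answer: $-105$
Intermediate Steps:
$-75 - v{\left(-10 \right)} = -75 - \left(-3\right) \left(-10\right) = -75 - 30 = -105$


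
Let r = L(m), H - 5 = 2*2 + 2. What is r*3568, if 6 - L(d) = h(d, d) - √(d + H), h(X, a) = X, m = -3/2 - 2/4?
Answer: 39248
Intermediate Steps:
H = 11 (H = 5 + (2*2 + 2) = 5 + (4 + 2) = 5 + 6 = 11)
m = -2 (m = -3*½ - 2*¼ = -3/2 - ½ = -2)
L(d) = 6 + √(11 + d) - d (L(d) = 6 - (d - √(d + 11)) = 6 - (d - √(11 + d)) = 6 + (√(11 + d) - d) = 6 + √(11 + d) - d)
r = 11 (r = 6 + √(11 - 2) - 1*(-2) = 6 + √9 + 2 = 6 + 3 + 2 = 11)
r*3568 = 11*3568 = 39248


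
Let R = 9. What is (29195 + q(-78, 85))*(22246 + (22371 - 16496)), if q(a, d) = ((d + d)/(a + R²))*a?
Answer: 696697775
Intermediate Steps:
q(a, d) = 2*a*d/(81 + a) (q(a, d) = ((d + d)/(a + 9²))*a = ((2*d)/(a + 81))*a = ((2*d)/(81 + a))*a = (2*d/(81 + a))*a = 2*a*d/(81 + a))
(29195 + q(-78, 85))*(22246 + (22371 - 16496)) = (29195 + 2*(-78)*85/(81 - 78))*(22246 + (22371 - 16496)) = (29195 + 2*(-78)*85/3)*(22246 + 5875) = (29195 + 2*(-78)*85*(⅓))*28121 = (29195 - 4420)*28121 = 24775*28121 = 696697775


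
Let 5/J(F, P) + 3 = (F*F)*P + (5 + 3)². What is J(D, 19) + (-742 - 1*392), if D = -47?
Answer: -47664283/42032 ≈ -1134.0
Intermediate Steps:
J(F, P) = 5/(61 + P*F²) (J(F, P) = 5/(-3 + ((F*F)*P + (5 + 3)²)) = 5/(-3 + (F²*P + 8²)) = 5/(-3 + (P*F² + 64)) = 5/(-3 + (64 + P*F²)) = 5/(61 + P*F²))
J(D, 19) + (-742 - 1*392) = 5/(61 + 19*(-47)²) + (-742 - 1*392) = 5/(61 + 19*2209) + (-742 - 392) = 5/(61 + 41971) - 1134 = 5/42032 - 1134 = -47664283/42032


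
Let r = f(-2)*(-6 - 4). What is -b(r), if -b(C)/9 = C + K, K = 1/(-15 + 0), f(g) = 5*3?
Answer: -6753/5 ≈ -1350.6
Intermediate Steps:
f(g) = 15
r = -150 (r = 15*(-6 - 4) = 15*(-10) = -150)
K = -1/15 (K = 1/(-15) = -1/15 ≈ -0.066667)
b(C) = ⅗ - 9*C (b(C) = -9*(C - 1/15) = -9*(-1/15 + C) = ⅗ - 9*C)
-b(r) = -(⅗ - 9*(-150)) = -(⅗ + 1350) = -1*6753/5 = -6753/5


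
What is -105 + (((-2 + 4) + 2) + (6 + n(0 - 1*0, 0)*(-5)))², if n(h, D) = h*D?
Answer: -5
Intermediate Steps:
n(h, D) = D*h
-105 + (((-2 + 4) + 2) + (6 + n(0 - 1*0, 0)*(-5)))² = -105 + (((-2 + 4) + 2) + (6 + (0*(0 - 1*0))*(-5)))² = -105 + ((2 + 2) + (6 + (0*(0 + 0))*(-5)))² = -105 + (4 + (6 + (0*0)*(-5)))² = -105 + (4 + (6 + 0*(-5)))² = -105 + (4 + (6 + 0))² = -105 + (4 + 6)² = -105 + 10² = -105 + 100 = -5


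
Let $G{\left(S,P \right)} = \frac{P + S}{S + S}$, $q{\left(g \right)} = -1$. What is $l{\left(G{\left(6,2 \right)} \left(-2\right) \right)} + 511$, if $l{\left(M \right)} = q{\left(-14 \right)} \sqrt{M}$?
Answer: $511 - \frac{2 i \sqrt{3}}{3} \approx 511.0 - 1.1547 i$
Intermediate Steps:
$G{\left(S,P \right)} = \frac{P + S}{2 S}$
$l{\left(M \right)} = - \sqrt{M}$
$l{\left(G{\left(6,2 \right)} \left(-2\right) \right)} + 511 = - \sqrt{\frac{2 + 6}{2 \cdot 6} \left(-2\right)} + 511 = - \sqrt{\frac{1}{2} \cdot \frac{1}{6} \cdot 8 \left(-2\right)} + 511 = - \sqrt{\frac{2}{3} \left(-2\right)} + 511 = - \sqrt{- \frac{4}{3}} + 511 = - \frac{2 i \sqrt{3}}{3} + 511 = 511 - \frac{2 i \sqrt{3}}{3}$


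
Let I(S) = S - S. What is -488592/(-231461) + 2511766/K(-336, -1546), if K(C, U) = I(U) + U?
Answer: -290310253447/178919353 ≈ -1622.6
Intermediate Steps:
I(S) = 0
K(C, U) = U (K(C, U) = 0 + U = U)
-488592/(-231461) + 2511766/K(-336, -1546) = -488592/(-231461) + 2511766/(-1546) = -488592*(-1/231461) + 2511766*(-1/1546) = 488592/231461 - 1255883/773 = -290310253447/178919353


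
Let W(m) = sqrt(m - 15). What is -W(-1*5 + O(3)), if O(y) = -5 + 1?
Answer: -2*I*sqrt(6) ≈ -4.899*I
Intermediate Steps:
O(y) = -4
W(m) = sqrt(-15 + m)
-W(-1*5 + O(3)) = -sqrt(-15 + (-1*5 - 4)) = -sqrt(-15 + (-5 - 4)) = -sqrt(-15 - 9) = -sqrt(-24) = -2*I*sqrt(6)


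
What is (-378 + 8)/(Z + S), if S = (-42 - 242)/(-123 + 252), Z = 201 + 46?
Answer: -47730/31579 ≈ -1.5114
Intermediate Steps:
Z = 247
S = -284/129 ≈ -2.2015
(-378 + 8)/(Z + S) = (-378 + 8)/(247 - 284/129) = -370/31579/129 = -370*129/31579 = -47730/31579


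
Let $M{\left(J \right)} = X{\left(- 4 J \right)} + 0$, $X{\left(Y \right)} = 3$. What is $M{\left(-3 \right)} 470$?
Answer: $1410$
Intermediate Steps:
$M{\left(J \right)} = 3$ ($M{\left(J \right)} = 3 + 0 = 3$)
$M{\left(-3 \right)} 470 = 3 \cdot 470 = 1410$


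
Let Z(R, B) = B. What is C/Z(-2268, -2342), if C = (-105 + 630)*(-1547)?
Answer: 812175/2342 ≈ 346.79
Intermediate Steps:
C = -812175 (C = 525*(-1547) = -812175)
C/Z(-2268, -2342) = -812175/(-2342) = -812175*(-1/2342) = 812175/2342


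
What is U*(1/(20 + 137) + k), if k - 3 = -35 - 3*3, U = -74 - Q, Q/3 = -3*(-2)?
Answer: 592112/157 ≈ 3771.4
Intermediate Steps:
Q = 18 (Q = 3*(-3*(-2)) = 3*6 = 18)
U = -92 (U = -74 - 1*18 = -74 - 18 = -92)
k = -41 (k = 3 + (-35 - 3*3) = 3 + (-35 - 9) = 3 - 44 = -41)
U*(1/(20 + 137) + k) = -92*(1/(20 + 137) - 41) = -92*(1/157 - 41) = -92*(-6436/157) = 592112/157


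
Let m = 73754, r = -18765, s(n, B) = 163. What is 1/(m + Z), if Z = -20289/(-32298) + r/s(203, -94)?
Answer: 1754858/129226875311 ≈ 1.3580e-5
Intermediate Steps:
Z = -200921621/1754858 (Z = -20289/(-32298) - 18765/163 = -20289*(-1/32298) - 18765*1/163 = 6763/10766 - 18765/163 = -200921621/1754858 ≈ -114.49)
1/(m + Z) = 1/(73754 - 200921621/1754858) = 1/(129226875311/1754858) = 1754858/129226875311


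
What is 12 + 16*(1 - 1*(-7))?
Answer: 140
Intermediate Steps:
12 + 16*(1 - 1*(-7)) = 12 + 16*(1 + 7) = 12 + 16*8 = 12 + 128 = 140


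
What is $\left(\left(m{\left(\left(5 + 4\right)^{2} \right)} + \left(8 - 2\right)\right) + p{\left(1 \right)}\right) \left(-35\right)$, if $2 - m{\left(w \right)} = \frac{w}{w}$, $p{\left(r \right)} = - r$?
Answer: $-210$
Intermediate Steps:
$m{\left(w \right)} = 1$ ($m{\left(w \right)} = 2 - \frac{w}{w} = 2 - 1 = 1$)
$\left(\left(m{\left(\left(5 + 4\right)^{2} \right)} + \left(8 - 2\right)\right) + p{\left(1 \right)}\right) \left(-35\right) = \left(\left(1 + \left(8 - 2\right)\right) - 1\right) \left(-35\right) = \left(\left(1 + 6\right) - 1\right) \left(-35\right) = \left(7 - 1\right) \left(-35\right) = 6 \left(-35\right) = -210$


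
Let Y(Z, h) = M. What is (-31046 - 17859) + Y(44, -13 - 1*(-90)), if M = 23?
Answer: -48882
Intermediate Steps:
Y(Z, h) = 23
(-31046 - 17859) + Y(44, -13 - 1*(-90)) = (-31046 - 17859) + 23 = -48905 + 23 = -48882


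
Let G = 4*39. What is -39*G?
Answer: -6084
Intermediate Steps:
G = 156
-39*G = -39*156 = -6084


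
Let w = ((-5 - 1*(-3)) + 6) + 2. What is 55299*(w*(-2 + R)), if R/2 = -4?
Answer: -3317940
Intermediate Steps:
w = 6 (w = ((-5 + 3) + 6) + 2 = (-2 + 6) + 2 = 4 + 2 = 6)
R = -8 (R = 2*(-4) = -8)
55299*(w*(-2 + R)) = 55299*(6*(-2 - 8)) = 55299*(6*(-10)) = 55299*(-60) = -3317940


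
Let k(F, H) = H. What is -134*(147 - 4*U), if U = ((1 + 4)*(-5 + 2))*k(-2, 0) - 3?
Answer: -21306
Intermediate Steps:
U = -3 (U = ((1 + 4)*(-5 + 2))*0 - 3 = (5*(-3))*0 - 3 = -15*0 - 3 = 0 - 3 = -3)
-134*(147 - 4*U) = -134*(147 - 4*(-3)) = -134*(147 + 12) = -134*159 = -21306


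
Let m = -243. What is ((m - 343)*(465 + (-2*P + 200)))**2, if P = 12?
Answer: 141094891876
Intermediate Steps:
((m - 343)*(465 + (-2*P + 200)))**2 = ((-243 - 343)*(465 + (-2*12 + 200)))**2 = (-586*(465 + (-24 + 200)))**2 = (-586*(465 + 176))**2 = (-586*641)**2 = (-375626)**2 = 141094891876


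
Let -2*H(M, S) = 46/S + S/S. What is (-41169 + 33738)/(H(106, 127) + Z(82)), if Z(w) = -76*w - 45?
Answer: 1887474/1594531 ≈ 1.1837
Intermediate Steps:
H(M, S) = -½ - 23/S (H(M, S) = -(46/S + S/S)/2 = -(46/S + 1)/2 = -(1 + 46/S)/2 = -½ - 23/S)
Z(w) = -45 - 76*w
(-41169 + 33738)/(H(106, 127) + Z(82)) = (-41169 + 33738)/((½)*(-46 - 1*127)/127 + (-45 - 76*82)) = -7431/((½)*(1/127)*(-46 - 127) + (-45 - 6232)) = -7431/((½)*(1/127)*(-173) - 6277) = -7431/(-173/254 - 6277) = -7431/(-1594531/254) = -7431*(-254/1594531) = 1887474/1594531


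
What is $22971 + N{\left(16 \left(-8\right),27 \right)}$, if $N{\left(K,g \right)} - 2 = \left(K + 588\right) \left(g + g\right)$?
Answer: $47813$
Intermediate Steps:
$N{\left(K,g \right)} = 2 + 2 g \left(588 + K\right)$ ($N{\left(K,g \right)} = 2 + \left(K + 588\right) \left(g + g\right) = 2 + \left(588 + K\right) 2 g = 2 + 2 g \left(588 + K\right)$)
$22971 + N{\left(16 \left(-8\right),27 \right)} = 22971 + \left(2 + 1176 \cdot 27 + 2 \cdot 16 \left(-8\right) 27\right) = 22971 + \left(2 + 31752 + 2 \left(-128\right) 27\right) = 22971 + \left(2 + 31752 - 6912\right) = 22971 + 24842 = 47813$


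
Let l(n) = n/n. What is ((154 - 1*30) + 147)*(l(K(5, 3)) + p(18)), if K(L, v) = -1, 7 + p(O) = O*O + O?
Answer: 91056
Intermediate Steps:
p(O) = -7 + O + O**2 (p(O) = -7 + (O*O + O) = -7 + (O**2 + O) = -7 + (O + O**2) = -7 + O + O**2)
l(n) = 1
((154 - 1*30) + 147)*(l(K(5, 3)) + p(18)) = ((154 - 1*30) + 147)*(1 + (-7 + 18 + 18**2)) = ((154 - 30) + 147)*(1 + (-7 + 18 + 324)) = (124 + 147)*(1 + 335) = 271*336 = 91056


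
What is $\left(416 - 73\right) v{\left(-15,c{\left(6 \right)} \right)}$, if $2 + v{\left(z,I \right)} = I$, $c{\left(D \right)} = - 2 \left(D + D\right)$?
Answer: $-8918$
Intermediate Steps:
$c{\left(D \right)} = - 4 D$ ($c{\left(D \right)} = - 2 \cdot 2 D = - 4 D$)
$v{\left(z,I \right)} = -2 + I$
$\left(416 - 73\right) v{\left(-15,c{\left(6 \right)} \right)} = \left(416 - 73\right) \left(-2 - 24\right) = 343 \left(-2 - 24\right) = 343 \left(-26\right) = -8918$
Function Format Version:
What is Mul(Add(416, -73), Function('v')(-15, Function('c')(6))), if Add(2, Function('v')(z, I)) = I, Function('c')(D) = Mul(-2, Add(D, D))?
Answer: -8918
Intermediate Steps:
Function('c')(D) = Mul(-4, D) (Function('c')(D) = Mul(-2, Mul(2, D)) = Mul(-4, D))
Function('v')(z, I) = Add(-2, I)
Mul(Add(416, -73), Function('v')(-15, Function('c')(6))) = Mul(Add(416, -73), Add(-2, Mul(-4, 6))) = Mul(343, Add(-2, -24)) = Mul(343, -26) = -8918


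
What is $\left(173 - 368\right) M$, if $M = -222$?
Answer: $43290$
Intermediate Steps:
$\left(173 - 368\right) M = \left(173 - 368\right) \left(-222\right) = \left(-195\right) \left(-222\right) = 43290$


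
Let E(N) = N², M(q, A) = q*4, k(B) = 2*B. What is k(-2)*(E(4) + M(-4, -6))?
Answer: 0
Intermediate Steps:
M(q, A) = 4*q
k(-2)*(E(4) + M(-4, -6)) = (2*(-2))*(4² + 4*(-4)) = -4*(16 - 16) = -4*0 = 0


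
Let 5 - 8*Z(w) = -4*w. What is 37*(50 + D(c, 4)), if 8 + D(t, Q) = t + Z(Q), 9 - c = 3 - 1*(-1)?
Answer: 14689/8 ≈ 1836.1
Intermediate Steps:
Z(w) = 5/8 + w/2 (Z(w) = 5/8 - (-1)*w/2 = 5/8 + w/2)
c = 5 (c = 9 - (3 - 1*(-1)) = 9 - (3 + 1) = 9 - 1*4 = 9 - 4 = 5)
D(t, Q) = -59/8 + t + Q/2 (D(t, Q) = -8 + (t + (5/8 + Q/2)) = -8 + (5/8 + t + Q/2) = -59/8 + t + Q/2)
37*(50 + D(c, 4)) = 37*(50 + (-59/8 + 5 + (½)*4)) = 37*(50 + (-59/8 + 5 + 2)) = 37*(50 - 3/8) = 37*(397/8) = 14689/8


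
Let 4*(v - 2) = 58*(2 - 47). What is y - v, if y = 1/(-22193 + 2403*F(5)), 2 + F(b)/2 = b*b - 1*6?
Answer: 77421211/119018 ≈ 650.50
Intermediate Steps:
F(b) = -16 + 2*b**2 (F(b) = -4 + 2*(b*b - 1*6) = -4 + 2*(b**2 - 6) = -4 + 2*(-6 + b**2) = -4 + (-12 + 2*b**2) = -16 + 2*b**2)
v = -1301/2 (v = 2 + (58*(2 - 47))/4 = 2 + (58*(-45))/4 = 2 + (1/4)*(-2610) = 2 - 1305/2 = -1301/2 ≈ -650.50)
y = 1/59509 (y = 1/(-22193 + 2403*(-16 + 2*5**2)) = 1/(-22193 + 2403*(-16 + 2*25)) = 1/(-22193 + 2403*(-16 + 50)) = 1/(-22193 + 2403*34) = 1/(-22193 + 81702) = 1/59509 ≈ 1.6804e-5)
y - v = 1/59509 - 1*(-1301/2) = 1/59509 + 1301/2 = 77421211/119018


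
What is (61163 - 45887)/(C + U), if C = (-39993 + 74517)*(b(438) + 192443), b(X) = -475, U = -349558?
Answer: 7638/3313576837 ≈ 2.3051e-6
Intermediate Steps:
C = 6627503232 (C = (-39993 + 74517)*(-475 + 192443) = 34524*191968 = 6627503232)
(61163 - 45887)/(C + U) = (61163 - 45887)/(6627503232 - 349558) = 15276/6627153674 = 15276*(1/6627153674) = 7638/3313576837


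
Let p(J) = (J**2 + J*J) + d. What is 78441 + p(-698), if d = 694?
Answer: 1053543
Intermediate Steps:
p(J) = 694 + 2*J**2 (p(J) = (J**2 + J*J) + 694 = (J**2 + J**2) + 694 = 2*J**2 + 694 = 694 + 2*J**2)
78441 + p(-698) = 78441 + (694 + 2*(-698)**2) = 78441 + (694 + 2*487204) = 78441 + (694 + 974408) = 78441 + 975102 = 1053543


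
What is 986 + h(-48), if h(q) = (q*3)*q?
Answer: 7898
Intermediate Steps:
h(q) = 3*q² (h(q) = (3*q)*q = 3*q²)
986 + h(-48) = 986 + 3*(-48)² = 986 + 3*2304 = 986 + 6912 = 7898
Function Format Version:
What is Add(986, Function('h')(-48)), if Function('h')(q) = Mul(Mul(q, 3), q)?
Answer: 7898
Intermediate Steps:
Function('h')(q) = Mul(3, Pow(q, 2)) (Function('h')(q) = Mul(Mul(3, q), q) = Mul(3, Pow(q, 2)))
Add(986, Function('h')(-48)) = Add(986, Mul(3, Pow(-48, 2))) = Add(986, Mul(3, 2304)) = Add(986, 6912) = 7898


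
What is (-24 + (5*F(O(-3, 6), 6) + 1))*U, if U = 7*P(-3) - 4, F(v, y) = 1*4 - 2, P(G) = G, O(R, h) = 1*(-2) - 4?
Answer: 325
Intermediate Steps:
O(R, h) = -6 (O(R, h) = -2 - 4 = -6)
F(v, y) = 2 (F(v, y) = 4 - 2 = 2)
U = -25 (U = 7*(-3) - 4 = -21 - 4 = -25)
(-24 + (5*F(O(-3, 6), 6) + 1))*U = (-24 + (5*2 + 1))*(-25) = (-24 + (10 + 1))*(-25) = (-24 + 11)*(-25) = -13*(-25) = 325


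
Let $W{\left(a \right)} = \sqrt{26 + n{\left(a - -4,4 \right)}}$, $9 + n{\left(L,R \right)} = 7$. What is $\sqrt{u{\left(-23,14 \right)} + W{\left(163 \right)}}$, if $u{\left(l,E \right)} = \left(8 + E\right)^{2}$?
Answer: $\sqrt{484 + 2 \sqrt{6}} \approx 22.111$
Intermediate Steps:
$n{\left(L,R \right)} = -2$ ($n{\left(L,R \right)} = -9 + 7 = -2$)
$W{\left(a \right)} = 2 \sqrt{6}$ ($W{\left(a \right)} = \sqrt{26 - 2} = \sqrt{24} = 2 \sqrt{6}$)
$\sqrt{u{\left(-23,14 \right)} + W{\left(163 \right)}} = \sqrt{\left(8 + 14\right)^{2} + 2 \sqrt{6}} = \sqrt{22^{2} + 2 \sqrt{6}} = \sqrt{484 + 2 \sqrt{6}}$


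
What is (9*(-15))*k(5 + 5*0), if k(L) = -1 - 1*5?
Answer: 810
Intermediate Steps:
k(L) = -6 (k(L) = -1 - 5 = -6)
(9*(-15))*k(5 + 5*0) = (9*(-15))*(-6) = -135*(-6) = 810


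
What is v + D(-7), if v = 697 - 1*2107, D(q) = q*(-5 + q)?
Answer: -1326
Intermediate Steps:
v = -1410 (v = 697 - 2107 = -1410)
v + D(-7) = -1410 - 7*(-5 - 7) = -1410 - 7*(-12) = -1410 + 84 = -1326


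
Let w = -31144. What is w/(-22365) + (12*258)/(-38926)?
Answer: 571534652/435289995 ≈ 1.3130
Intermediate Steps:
w/(-22365) + (12*258)/(-38926) = -31144/(-22365) + (12*258)/(-38926) = -31144*(-1/22365) + 3096*(-1/38926) = 31144/22365 - 1548/19463 = 571534652/435289995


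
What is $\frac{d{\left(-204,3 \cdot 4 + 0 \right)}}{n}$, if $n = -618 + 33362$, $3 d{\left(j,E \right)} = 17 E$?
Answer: $\frac{17}{8186} \approx 0.0020767$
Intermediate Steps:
$d{\left(j,E \right)} = \frac{17 E}{3}$
$n = 32744$
$\frac{d{\left(-204,3 \cdot 4 + 0 \right)}}{n} = \frac{\frac{17}{3} \left(3 \cdot 4 + 0\right)}{32744} = \frac{17 \left(12 + 0\right)}{3} \cdot \frac{1}{32744} = \frac{17}{3} \cdot 12 \cdot \frac{1}{32744} = 68 \cdot \frac{1}{32744} = \frac{17}{8186}$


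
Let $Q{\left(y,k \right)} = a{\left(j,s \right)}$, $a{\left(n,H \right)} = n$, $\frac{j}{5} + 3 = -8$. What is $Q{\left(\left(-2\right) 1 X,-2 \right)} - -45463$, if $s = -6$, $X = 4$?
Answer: $45408$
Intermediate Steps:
$j = -55$ ($j = -15 + 5 \left(-8\right) = -15 - 40 = -55$)
$Q{\left(y,k \right)} = -55$
$Q{\left(\left(-2\right) 1 X,-2 \right)} - -45463 = -55 - -45463 = -55 + 45463 = 45408$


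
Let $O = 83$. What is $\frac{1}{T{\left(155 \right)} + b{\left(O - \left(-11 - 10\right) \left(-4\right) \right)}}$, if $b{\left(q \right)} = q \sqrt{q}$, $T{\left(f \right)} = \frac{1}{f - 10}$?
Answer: $\frac{145}{21026} + \frac{21025 i}{21026} \approx 0.0068962 + 0.99995 i$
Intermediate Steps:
$T{\left(f \right)} = \frac{1}{-10 + f}$
$b{\left(q \right)} = q^{\frac{3}{2}}$
$\frac{1}{T{\left(155 \right)} + b{\left(O - \left(-11 - 10\right) \left(-4\right) \right)}} = \frac{1}{\frac{1}{-10 + 155} + \left(83 - \left(-11 - 10\right) \left(-4\right)\right)^{\frac{3}{2}}} = \frac{1}{\frac{1}{145} + \left(83 - \left(-21\right) \left(-4\right)\right)^{\frac{3}{2}}} = \frac{1}{\frac{1}{145} + \left(83 - 84\right)^{\frac{3}{2}}} = \frac{1}{\frac{1}{145} + \left(-1\right)^{\frac{3}{2}}} = \frac{1}{\frac{1}{145} - i} = \frac{21025 \left(\frac{1}{145} + i\right)}{21026}$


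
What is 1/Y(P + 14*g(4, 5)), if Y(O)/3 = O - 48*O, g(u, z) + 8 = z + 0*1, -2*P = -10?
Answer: 1/5217 ≈ 0.00019168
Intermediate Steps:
P = 5 (P = -½*(-10) = 5)
g(u, z) = -8 + z (g(u, z) = -8 + (z + 0*1) = -8 + (z + 0) = -8 + z)
Y(O) = -141*O (Y(O) = 3*(O - 48*O) = 3*(-47*O) = -141*O)
1/Y(P + 14*g(4, 5)) = 1/(-141*(5 + 14*(-8 + 5))) = 1/(-141*(5 + 14*(-3))) = 1/(-141*(5 - 42)) = 1/(-141*(-37)) = 1/5217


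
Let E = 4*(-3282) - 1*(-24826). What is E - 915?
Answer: 10783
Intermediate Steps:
E = 11698 (E = -13128 + 24826 = 11698)
E - 915 = 11698 - 915 = 10783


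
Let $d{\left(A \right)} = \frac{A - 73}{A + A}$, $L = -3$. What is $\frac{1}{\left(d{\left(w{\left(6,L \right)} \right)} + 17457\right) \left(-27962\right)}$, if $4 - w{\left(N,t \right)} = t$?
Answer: $- \frac{7}{3416005692} \approx -2.0492 \cdot 10^{-9}$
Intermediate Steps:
$w{\left(N,t \right)} = 4 - t$
$d{\left(A \right)} = \frac{-73 + A}{2 A}$
$\frac{1}{\left(d{\left(w{\left(6,L \right)} \right)} + 17457\right) \left(-27962\right)} = \frac{1}{\left(\frac{-73 + \left(4 - -3\right)}{2 \left(4 - -3\right)} + 17457\right) \left(-27962\right)} = \frac{1}{\frac{-73 + \left(4 + 3\right)}{2 \left(4 + 3\right)} + 17457} \left(- \frac{1}{27962}\right) = \frac{1}{\frac{-73 + 7}{2 \cdot 7} + 17457} \left(- \frac{1}{27962}\right) = \frac{1}{\frac{1}{2} \cdot \frac{1}{7} \left(-66\right) + 17457} \left(- \frac{1}{27962}\right) = \frac{1}{- \frac{33}{7} + 17457} \left(- \frac{1}{27962}\right) = \frac{1}{\frac{122166}{7}} \left(- \frac{1}{27962}\right) = \frac{7}{122166} \left(- \frac{1}{27962}\right) = - \frac{7}{3416005692}$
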